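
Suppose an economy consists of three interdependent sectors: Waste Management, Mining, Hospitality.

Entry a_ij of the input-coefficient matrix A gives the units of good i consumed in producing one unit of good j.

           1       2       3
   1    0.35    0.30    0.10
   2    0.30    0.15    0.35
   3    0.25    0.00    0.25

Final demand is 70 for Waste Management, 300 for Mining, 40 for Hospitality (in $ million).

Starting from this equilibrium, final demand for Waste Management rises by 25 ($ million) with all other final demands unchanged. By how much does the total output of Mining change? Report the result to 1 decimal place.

Δx_2 = 26.1

I − A =
  [   0.65    -0.30    -0.10]
  [  -0.30     0.85    -0.35]
  [  -0.25     0.00     0.75]
Cofactors of I−A, C_ij = (−1)^(i+j)·(minor ij) (rows/columns in the sector order above):
  C_11 = (0.85)(0.75) − (-0.35)(0.00) = 0.6375
  C_12 = −[(-0.30)(0.75) − (-0.35)(-0.25)] = 0.3125
  C_13 = (-0.30)(0.00) − (0.85)(-0.25) = 0.2125
  C_21 = −[(-0.30)(0.75) − (-0.10)(0.00)] = 0.2250
  C_22 = (0.65)(0.75) − (-0.10)(-0.25) = 0.4625
  C_23 = −[(0.65)(0.00) − (-0.30)(-0.25)] = 0.0750
  C_31 = (-0.30)(-0.35) − (-0.10)(0.85) = 0.1900
  C_32 = −[(0.65)(-0.35) − (-0.10)(-0.30)] = 0.2575
  C_33 = (0.65)(0.85) − (-0.30)(-0.30) = 0.4625
det(I−A) = Σ_j (I−A)_1j·C_1j = (0.65)(0.6375) + (-0.30)(0.3125) + (-0.10)(0.2125) = 0.299375
adj(I−A) = Cᵀ =
  [ 0.6375   0.2250   0.1900]
  [ 0.3125   0.4625   0.2575]
  [ 0.2125   0.0750   0.4625]
(I − A)⁻¹ = adj(I−A) / det(I−A) ≈
  [   2.1294     0.7516     0.6347]
  [   1.0438     1.5449     0.8601]
  [   0.7098     0.2505     1.5449]
Δx = (I − A)⁻¹ Δd with Δd having +25 in the Waste Management component and 0 elsewhere.
So Δx_2 = L_21 · (+25), where L_21 = adj(I−A)_21 / det(I−A) = 0.3125 / 0.299375.
Δx_2 = 0.3125 × (+25) / 0.299375 = 7.8125 / 0.299375 ≈ 26.1.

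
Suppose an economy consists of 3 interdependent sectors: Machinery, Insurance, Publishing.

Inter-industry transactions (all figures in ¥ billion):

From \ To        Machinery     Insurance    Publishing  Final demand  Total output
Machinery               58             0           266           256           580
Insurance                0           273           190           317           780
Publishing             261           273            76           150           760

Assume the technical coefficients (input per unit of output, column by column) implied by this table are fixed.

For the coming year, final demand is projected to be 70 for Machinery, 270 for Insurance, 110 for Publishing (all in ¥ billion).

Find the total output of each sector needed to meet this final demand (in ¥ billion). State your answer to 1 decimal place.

x_M = 269.1, x_I = 604.6, x_P = 491.9

Technical coefficients a_ij = z_ij / X_j:
  a_MM = 58/580 = 0.10, a_IM = 0/580 = 0.00, a_PM = 261/580 = 0.45
  a_MI = 0/780 = 0.00, a_II = 273/780 = 0.35, a_PI = 273/780 = 0.35
  a_MP = 266/760 = 0.35, a_IP = 190/760 = 0.25, a_PP = 76/760 = 0.10
I − A =
  [   0.90     0.00    -0.35]
  [   0.00     0.65    -0.25]
  [  -0.45    -0.35     0.90]
Cofactors of I−A, C_ij = (−1)^(i+j)·(minor ij) (rows/columns in the sector order above):
  C_11 = (0.65)(0.90) − (-0.25)(-0.35) = 0.4975
  C_12 = −[(0.00)(0.90) − (-0.25)(-0.45)] = 0.1125
  C_13 = (0.00)(-0.35) − (0.65)(-0.45) = 0.2925
  C_21 = −[(0.00)(0.90) − (-0.35)(-0.35)] = 0.1225
  C_22 = (0.90)(0.90) − (-0.35)(-0.45) = 0.6525
  C_23 = −[(0.90)(-0.35) − (0.00)(-0.45)] = 0.3150
  C_31 = (0.00)(-0.25) − (-0.35)(0.65) = 0.2275
  C_32 = −[(0.90)(-0.25) − (-0.35)(0.00)] = 0.2250
  C_33 = (0.90)(0.65) − (0.00)(0.00) = 0.5850
det(I−A) = Σ_j (I−A)_1j·C_1j = (0.90)(0.4975) + (0.00)(0.1125) + (-0.35)(0.2925) = 0.345375
adj(I−A) = Cᵀ =
  [ 0.4975   0.1225   0.2275]
  [ 0.1125   0.6525   0.2250]
  [ 0.2925   0.3150   0.5850]
(I − A)⁻¹ = adj(I−A) / det(I−A) ≈
  [   1.4405     0.3547     0.6587]
  [   0.3257     1.8893     0.6515]
  [   0.8469     0.9121     1.6938]
x = (I − A)⁻¹ d = adj(I−A)·d / det(I−A), with det(I−A) = 0.345375:
  x_M = (0.4975·70 + 0.1225·270 + 0.2275·110) / 0.345375 = 92.925 / 0.345375 ≈ 269.1
  x_I = (0.1125·70 + 0.6525·270 + 0.2250·110) / 0.345375 = 208.80 / 0.345375 ≈ 604.6
  x_P = (0.2925·70 + 0.3150·270 + 0.5850·110) / 0.345375 = 169.875 / 0.345375 ≈ 491.9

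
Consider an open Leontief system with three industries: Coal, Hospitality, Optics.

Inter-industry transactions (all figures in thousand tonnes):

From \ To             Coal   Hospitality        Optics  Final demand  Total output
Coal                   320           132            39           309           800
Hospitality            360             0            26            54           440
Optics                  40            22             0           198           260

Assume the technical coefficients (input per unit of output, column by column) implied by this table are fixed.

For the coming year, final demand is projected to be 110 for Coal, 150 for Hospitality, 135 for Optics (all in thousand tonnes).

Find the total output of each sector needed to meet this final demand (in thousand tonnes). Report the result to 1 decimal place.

x_1 = 400.1, x_2 = 347.3, x_3 = 172.4

Technical coefficients a_ij = z_ij / X_j:
  a_11 = 320/800 = 0.40, a_21 = 360/800 = 0.45, a_31 = 40/800 = 0.05
  a_12 = 132/440 = 0.30, a_22 = 0/440 = 0.00, a_32 = 22/440 = 0.05
  a_13 = 39/260 = 0.15, a_23 = 26/260 = 0.10, a_33 = 0/260 = 0.00
I − A =
  [   0.60    -0.30    -0.15]
  [  -0.45     1.00    -0.10]
  [  -0.05    -0.05     1.00]
Cofactors of I−A, C_ij = (−1)^(i+j)·(minor ij) (rows/columns in the sector order above):
  C_11 = (1.00)(1.00) − (-0.10)(-0.05) = 0.9950
  C_12 = −[(-0.45)(1.00) − (-0.10)(-0.05)] = 0.4550
  C_13 = (-0.45)(-0.05) − (1.00)(-0.05) = 0.0725
  C_21 = −[(-0.30)(1.00) − (-0.15)(-0.05)] = 0.3075
  C_22 = (0.60)(1.00) − (-0.15)(-0.05) = 0.5925
  C_23 = −[(0.60)(-0.05) − (-0.30)(-0.05)] = 0.0450
  C_31 = (-0.30)(-0.10) − (-0.15)(1.00) = 0.1800
  C_32 = −[(0.60)(-0.10) − (-0.15)(-0.45)] = 0.1275
  C_33 = (0.60)(1.00) − (-0.30)(-0.45) = 0.4650
det(I−A) = Σ_j (I−A)_1j·C_1j = (0.60)(0.9950) + (-0.30)(0.4550) + (-0.15)(0.0725) = 0.449625
adj(I−A) = Cᵀ =
  [ 0.9950   0.3075   0.1800]
  [ 0.4550   0.5925   0.1275]
  [ 0.0725   0.0450   0.4650]
(I − A)⁻¹ = adj(I−A) / det(I−A) ≈
  [   2.2130     0.6839     0.4003]
  [   1.0120     1.3178     0.2836]
  [   0.1612     0.1001     1.0342]
x = (I − A)⁻¹ d = adj(I−A)·d / det(I−A), with det(I−A) = 0.449625:
  x_1 = (0.9950·110 + 0.3075·150 + 0.1800·135) / 0.449625 = 179.875 / 0.449625 ≈ 400.1
  x_2 = (0.4550·110 + 0.5925·150 + 0.1275·135) / 0.449625 = 156.1375 / 0.449625 ≈ 347.3
  x_3 = (0.0725·110 + 0.0450·150 + 0.4650·135) / 0.449625 = 77.50 / 0.449625 ≈ 172.4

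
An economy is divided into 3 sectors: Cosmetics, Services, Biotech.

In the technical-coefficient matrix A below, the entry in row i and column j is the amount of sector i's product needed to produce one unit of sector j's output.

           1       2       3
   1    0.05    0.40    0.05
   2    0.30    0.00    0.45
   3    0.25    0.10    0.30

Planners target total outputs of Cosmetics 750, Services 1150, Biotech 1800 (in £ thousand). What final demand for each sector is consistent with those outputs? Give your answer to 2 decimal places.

I − A =
  [   0.95    -0.40    -0.05]
  [  -0.30     1.00    -0.45]
  [  -0.25    -0.10     0.70]
d = (I − A) x:
  d_1 = (+0.95)·750 + (-0.40)·1150 + (-0.05)·1800 = 162.50
  d_2 = (-0.30)·750 + (+1.00)·1150 + (-0.45)·1800 = 115.00
  d_3 = (-0.25)·750 + (-0.10)·1150 + (+0.70)·1800 = 957.50

d_1 = 162.50, d_2 = 115.00, d_3 = 957.50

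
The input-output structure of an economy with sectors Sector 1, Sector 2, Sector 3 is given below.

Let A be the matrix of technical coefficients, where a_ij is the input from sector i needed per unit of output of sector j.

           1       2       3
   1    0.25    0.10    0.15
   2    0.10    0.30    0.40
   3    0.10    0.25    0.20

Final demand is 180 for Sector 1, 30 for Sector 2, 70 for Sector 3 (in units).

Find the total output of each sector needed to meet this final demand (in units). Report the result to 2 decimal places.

x_1 = 302.67, x_2 = 192.00, x_3 = 185.33

I − A =
  [   0.75    -0.10    -0.15]
  [  -0.10     0.70    -0.40]
  [  -0.10    -0.25     0.80]
Cofactors of I−A, C_ij = (−1)^(i+j)·(minor ij) (rows/columns in the sector order above):
  C_11 = (0.70)(0.80) − (-0.40)(-0.25) = 0.4600
  C_12 = −[(-0.10)(0.80) − (-0.40)(-0.10)] = 0.1200
  C_13 = (-0.10)(-0.25) − (0.70)(-0.10) = 0.0950
  C_21 = −[(-0.10)(0.80) − (-0.15)(-0.25)] = 0.1175
  C_22 = (0.75)(0.80) − (-0.15)(-0.10) = 0.5850
  C_23 = −[(0.75)(-0.25) − (-0.10)(-0.10)] = 0.1975
  C_31 = (-0.10)(-0.40) − (-0.15)(0.70) = 0.1450
  C_32 = −[(0.75)(-0.40) − (-0.15)(-0.10)] = 0.3150
  C_33 = (0.75)(0.70) − (-0.10)(-0.10) = 0.5150
det(I−A) = Σ_j (I−A)_1j·C_1j = (0.75)(0.4600) + (-0.10)(0.1200) + (-0.15)(0.0950) = 0.31875
adj(I−A) = Cᵀ =
  [ 0.4600   0.1175   0.1450]
  [ 0.1200   0.5850   0.3150]
  [ 0.0950   0.1975   0.5150]
(I − A)⁻¹ = adj(I−A) / det(I−A) ≈
  [   1.4431     0.3686     0.4549]
  [   0.3765     1.8353     0.9882]
  [   0.2980     0.6196     1.6157]
x = (I − A)⁻¹ d = adj(I−A)·d / det(I−A), with det(I−A) = 0.31875:
  x_1 = (0.4600·180 + 0.1175·30 + 0.1450·70) / 0.31875 = 96.475 / 0.31875 ≈ 302.67
  x_2 = (0.1200·180 + 0.5850·30 + 0.3150·70) / 0.31875 = 61.20 / 0.31875 = 192.00
  x_3 = (0.0950·180 + 0.1975·30 + 0.5150·70) / 0.31875 = 59.075 / 0.31875 ≈ 185.33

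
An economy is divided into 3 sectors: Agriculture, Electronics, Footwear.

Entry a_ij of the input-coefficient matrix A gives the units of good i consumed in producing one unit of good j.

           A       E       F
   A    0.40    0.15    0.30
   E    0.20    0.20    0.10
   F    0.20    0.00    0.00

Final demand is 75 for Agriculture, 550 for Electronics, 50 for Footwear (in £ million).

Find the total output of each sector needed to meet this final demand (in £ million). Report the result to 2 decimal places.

I − A =
  [   0.60    -0.15    -0.30]
  [  -0.20     0.80    -0.10]
  [  -0.20     0.00     1.00]
Cofactors of I−A, C_ij = (−1)^(i+j)·(minor ij) (rows/columns in the sector order above):
  C_11 = (0.80)(1.00) − (-0.10)(0.00) = 0.8000
  C_12 = −[(-0.20)(1.00) − (-0.10)(-0.20)] = 0.2200
  C_13 = (-0.20)(0.00) − (0.80)(-0.20) = 0.1600
  C_21 = −[(-0.15)(1.00) − (-0.30)(0.00)] = 0.1500
  C_22 = (0.60)(1.00) − (-0.30)(-0.20) = 0.5400
  C_23 = −[(0.60)(0.00) − (-0.15)(-0.20)] = 0.0300
  C_31 = (-0.15)(-0.10) − (-0.30)(0.80) = 0.2550
  C_32 = −[(0.60)(-0.10) − (-0.30)(-0.20)] = 0.1200
  C_33 = (0.60)(0.80) − (-0.15)(-0.20) = 0.4500
det(I−A) = Σ_j (I−A)_1j·C_1j = (0.60)(0.8000) + (-0.15)(0.2200) + (-0.30)(0.1600) = 0.3990
adj(I−A) = Cᵀ =
  [ 0.8000   0.1500   0.2550]
  [ 0.2200   0.5400   0.1200]
  [ 0.1600   0.0300   0.4500]
(I − A)⁻¹ = adj(I−A) / det(I−A) ≈
  [   2.0050     0.3759     0.6391]
  [   0.5514     1.3534     0.3008]
  [   0.4010     0.0752     1.1278]
x = (I − A)⁻¹ d = adj(I−A)·d / det(I−A), with det(I−A) = 0.3990:
  x_A = (0.8000·75 + 0.1500·550 + 0.2550·50) / 0.3990 = 155.25 / 0.3990 ≈ 389.10
  x_E = (0.2200·75 + 0.5400·550 + 0.1200·50) / 0.3990 = 319.50 / 0.3990 ≈ 800.75
  x_F = (0.1600·75 + 0.0300·550 + 0.4500·50) / 0.3990 = 51.00 / 0.3990 ≈ 127.82

x_A = 389.10, x_E = 800.75, x_F = 127.82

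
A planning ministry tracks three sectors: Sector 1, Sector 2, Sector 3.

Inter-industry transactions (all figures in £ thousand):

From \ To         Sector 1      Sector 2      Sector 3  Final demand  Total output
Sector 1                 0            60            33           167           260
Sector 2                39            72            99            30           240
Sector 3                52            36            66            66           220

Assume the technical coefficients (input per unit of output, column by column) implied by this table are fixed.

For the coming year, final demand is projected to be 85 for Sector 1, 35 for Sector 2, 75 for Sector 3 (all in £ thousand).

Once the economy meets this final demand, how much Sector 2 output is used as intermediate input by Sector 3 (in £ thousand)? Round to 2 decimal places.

Technical coefficients a_ij = z_ij / X_j:
  a_11 = 0/260 = 0.00, a_21 = 39/260 = 0.15, a_31 = 52/260 = 0.20
  a_12 = 60/240 = 0.25, a_22 = 72/240 = 0.30, a_32 = 36/240 = 0.15
  a_13 = 33/220 = 0.15, a_23 = 99/220 = 0.45, a_33 = 66/220 = 0.30
I − A =
  [   1.00    -0.25    -0.15]
  [  -0.15     0.70    -0.45]
  [  -0.20    -0.15     0.70]
Cofactors of I−A, C_ij = (−1)^(i+j)·(minor ij) (rows/columns in the sector order above):
  C_11 = (0.70)(0.70) − (-0.45)(-0.15) = 0.4225
  C_12 = −[(-0.15)(0.70) − (-0.45)(-0.20)] = 0.1950
  C_13 = (-0.15)(-0.15) − (0.70)(-0.20) = 0.1625
  C_21 = −[(-0.25)(0.70) − (-0.15)(-0.15)] = 0.1975
  C_22 = (1.00)(0.70) − (-0.15)(-0.20) = 0.6700
  C_23 = −[(1.00)(-0.15) − (-0.25)(-0.20)] = 0.2000
  C_31 = (-0.25)(-0.45) − (-0.15)(0.70) = 0.2175
  C_32 = −[(1.00)(-0.45) − (-0.15)(-0.15)] = 0.4725
  C_33 = (1.00)(0.70) − (-0.25)(-0.15) = 0.6625
det(I−A) = Σ_j (I−A)_1j·C_1j = (1.00)(0.4225) + (-0.25)(0.1950) + (-0.15)(0.1625) = 0.349375
adj(I−A) = Cᵀ =
  [ 0.4225   0.1975   0.2175]
  [ 0.1950   0.6700   0.4725]
  [ 0.1625   0.2000   0.6625]
(I − A)⁻¹ = adj(I−A) / det(I−A) ≈
  [   1.2093     0.5653     0.6225]
  [   0.5581     1.9177     1.3524]
  [   0.4651     0.5725     1.8962]
First solve x = (I − A)⁻¹ d = adj(I−A)·d / det(I−A); in particular x_3 = (0.1625·85 + 0.2000·35 + 0.6625·75) / 0.349375 = 70.50 / 0.349375 ≈ 201.7889.
Intermediate flow from 2 to 3: z_23 = a_23 · x_3 = 0.45 × 70.50 / 0.349375 = 31.725 / 0.349375 ≈ 90.81.

z_23 = 90.81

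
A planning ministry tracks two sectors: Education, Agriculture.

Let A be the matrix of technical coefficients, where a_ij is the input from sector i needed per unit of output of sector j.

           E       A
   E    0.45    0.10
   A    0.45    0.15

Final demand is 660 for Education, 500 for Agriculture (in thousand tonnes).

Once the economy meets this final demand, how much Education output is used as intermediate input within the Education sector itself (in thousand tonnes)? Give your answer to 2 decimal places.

I − A =
  [   0.55    -0.10]
  [  -0.45     0.85]
det(I−A) = (0.55)(0.85) − (-0.10)(-0.45) = 0.4225
adj(I−A) = [[0.85, 0.10], [0.45, 0.55]]
(I − A)⁻¹ = adj(I−A) / det(I−A) ≈
  [   2.0118     0.2367]
  [   1.0651     1.3018]
First solve x = (I − A)⁻¹ d = adj(I−A)·d / det(I−A); in particular x_E = (0.85·660 + 0.10·500) / 0.4225 = 611.00 / 0.4225 ≈ 1446.1538.
Intermediate flow from E to E: z_EE = a_EE · x_E = 0.45 × 611.00 / 0.4225 = 274.95 / 0.4225 ≈ 650.77.

z_EE = 650.77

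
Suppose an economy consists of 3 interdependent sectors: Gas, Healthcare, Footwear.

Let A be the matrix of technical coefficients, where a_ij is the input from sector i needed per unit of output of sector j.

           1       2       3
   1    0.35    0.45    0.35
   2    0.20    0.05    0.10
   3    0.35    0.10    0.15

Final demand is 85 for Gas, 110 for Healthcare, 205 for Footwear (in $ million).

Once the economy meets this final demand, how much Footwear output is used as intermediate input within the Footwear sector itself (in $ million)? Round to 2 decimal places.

I − A =
  [   0.65    -0.45    -0.35]
  [  -0.20     0.95    -0.10]
  [  -0.35    -0.10     0.85]
Cofactors of I−A, C_ij = (−1)^(i+j)·(minor ij) (rows/columns in the sector order above):
  C_11 = (0.95)(0.85) − (-0.10)(-0.10) = 0.7975
  C_12 = −[(-0.20)(0.85) − (-0.10)(-0.35)] = 0.2050
  C_13 = (-0.20)(-0.10) − (0.95)(-0.35) = 0.3525
  C_21 = −[(-0.45)(0.85) − (-0.35)(-0.10)] = 0.4175
  C_22 = (0.65)(0.85) − (-0.35)(-0.35) = 0.4300
  C_23 = −[(0.65)(-0.10) − (-0.45)(-0.35)] = 0.2225
  C_31 = (-0.45)(-0.10) − (-0.35)(0.95) = 0.3775
  C_32 = −[(0.65)(-0.10) − (-0.35)(-0.20)] = 0.1350
  C_33 = (0.65)(0.95) − (-0.45)(-0.20) = 0.5275
det(I−A) = Σ_j (I−A)_1j·C_1j = (0.65)(0.7975) + (-0.45)(0.2050) + (-0.35)(0.3525) = 0.30275
adj(I−A) = Cᵀ =
  [ 0.7975   0.4175   0.3775]
  [ 0.2050   0.4300   0.1350]
  [ 0.3525   0.2225   0.5275]
(I − A)⁻¹ = adj(I−A) / det(I−A) ≈
  [   2.6342     1.3790     1.2469]
  [   0.6771     1.4203     0.4459]
  [   1.1643     0.7349     1.7424]
First solve x = (I − A)⁻¹ d = adj(I−A)·d / det(I−A); in particular x_3 = (0.3525·85 + 0.2225·110 + 0.5275·205) / 0.30275 = 162.575 / 0.30275 ≈ 536.9942.
Intermediate flow from 3 to 3: z_33 = a_33 · x_3 = 0.15 × 162.575 / 0.30275 = 24.38625 / 0.30275 ≈ 80.55.

z_33 = 80.55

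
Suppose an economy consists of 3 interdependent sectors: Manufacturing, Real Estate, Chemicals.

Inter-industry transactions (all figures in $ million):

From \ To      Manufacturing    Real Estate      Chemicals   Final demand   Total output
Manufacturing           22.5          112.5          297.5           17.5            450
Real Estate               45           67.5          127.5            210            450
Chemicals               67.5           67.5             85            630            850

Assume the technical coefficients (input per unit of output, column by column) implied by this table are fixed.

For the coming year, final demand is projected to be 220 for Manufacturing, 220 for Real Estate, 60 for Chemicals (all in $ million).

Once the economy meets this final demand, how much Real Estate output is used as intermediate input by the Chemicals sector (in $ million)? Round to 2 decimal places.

Technical coefficients a_ij = z_ij / X_j:
  a_MM = 22.5/450 = 0.05, a_RM = 45/450 = 0.10, a_CM = 67.5/450 = 0.15
  a_MR = 112.5/450 = 0.25, a_RR = 67.5/450 = 0.15, a_CR = 67.5/450 = 0.15
  a_MC = 297.5/850 = 0.35, a_RC = 127.5/850 = 0.15, a_CC = 85/850 = 0.10
I − A =
  [   0.95    -0.25    -0.35]
  [  -0.10     0.85    -0.15]
  [  -0.15    -0.15     0.90]
Cofactors of I−A, C_ij = (−1)^(i+j)·(minor ij) (rows/columns in the sector order above):
  C_11 = (0.85)(0.90) − (-0.15)(-0.15) = 0.7425
  C_12 = −[(-0.10)(0.90) − (-0.15)(-0.15)] = 0.1125
  C_13 = (-0.10)(-0.15) − (0.85)(-0.15) = 0.1425
  C_21 = −[(-0.25)(0.90) − (-0.35)(-0.15)] = 0.2775
  C_22 = (0.95)(0.90) − (-0.35)(-0.15) = 0.8025
  C_23 = −[(0.95)(-0.15) − (-0.25)(-0.15)] = 0.1800
  C_31 = (-0.25)(-0.15) − (-0.35)(0.85) = 0.3350
  C_32 = −[(0.95)(-0.15) − (-0.35)(-0.10)] = 0.1775
  C_33 = (0.95)(0.85) − (-0.25)(-0.10) = 0.7825
det(I−A) = Σ_j (I−A)_1j·C_1j = (0.95)(0.7425) + (-0.25)(0.1125) + (-0.35)(0.1425) = 0.627375
adj(I−A) = Cᵀ =
  [ 0.7425   0.2775   0.3350]
  [ 0.1125   0.8025   0.1775]
  [ 0.1425   0.1800   0.7825]
(I − A)⁻¹ = adj(I−A) / det(I−A) ≈
  [   1.1835     0.4423     0.5340]
  [   0.1793     1.2791     0.2829]
  [   0.2271     0.2869     1.2473]
First solve x = (I − A)⁻¹ d = adj(I−A)·d / det(I−A); in particular x_C = (0.1425·220 + 0.1800·220 + 0.7825·60) / 0.627375 = 117.90 / 0.627375 ≈ 187.9259.
Intermediate flow from R to C: z_RC = a_RC · x_C = 0.15 × 117.90 / 0.627375 = 17.685 / 0.627375 ≈ 28.19.

z_RC = 28.19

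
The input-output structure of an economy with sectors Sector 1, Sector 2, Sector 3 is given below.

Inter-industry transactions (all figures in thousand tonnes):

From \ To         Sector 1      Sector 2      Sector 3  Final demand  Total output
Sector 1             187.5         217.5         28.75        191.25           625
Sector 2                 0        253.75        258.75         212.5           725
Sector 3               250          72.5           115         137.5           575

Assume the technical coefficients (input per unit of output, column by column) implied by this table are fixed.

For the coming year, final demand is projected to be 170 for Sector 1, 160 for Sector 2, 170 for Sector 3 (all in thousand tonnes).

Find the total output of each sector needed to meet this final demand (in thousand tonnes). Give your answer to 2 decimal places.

x_1 = 559.04, x_2 = 642.37, x_3 = 572.32

Technical coefficients a_ij = z_ij / X_j:
  a_11 = 187.5/625 = 0.30, a_21 = 0/625 = 0.00, a_31 = 250/625 = 0.40
  a_12 = 217.5/725 = 0.30, a_22 = 253.75/725 = 0.35, a_32 = 72.5/725 = 0.10
  a_13 = 28.75/575 = 0.05, a_23 = 258.75/575 = 0.45, a_33 = 115/575 = 0.20
I − A =
  [   0.70    -0.30    -0.05]
  [   0.00     0.65    -0.45]
  [  -0.40    -0.10     0.80]
Cofactors of I−A, C_ij = (−1)^(i+j)·(minor ij) (rows/columns in the sector order above):
  C_11 = (0.65)(0.80) − (-0.45)(-0.10) = 0.4750
  C_12 = −[(0.00)(0.80) − (-0.45)(-0.40)] = 0.1800
  C_13 = (0.00)(-0.10) − (0.65)(-0.40) = 0.2600
  C_21 = −[(-0.30)(0.80) − (-0.05)(-0.10)] = 0.2450
  C_22 = (0.70)(0.80) − (-0.05)(-0.40) = 0.5400
  C_23 = −[(0.70)(-0.10) − (-0.30)(-0.40)] = 0.1900
  C_31 = (-0.30)(-0.45) − (-0.05)(0.65) = 0.1675
  C_32 = −[(0.70)(-0.45) − (-0.05)(0.00)] = 0.3150
  C_33 = (0.70)(0.65) − (-0.30)(0.00) = 0.4550
det(I−A) = Σ_j (I−A)_1j·C_1j = (0.70)(0.4750) + (-0.30)(0.1800) + (-0.05)(0.2600) = 0.2655
adj(I−A) = Cᵀ =
  [ 0.4750   0.2450   0.1675]
  [ 0.1800   0.5400   0.3150]
  [ 0.2600   0.1900   0.4550]
(I − A)⁻¹ = adj(I−A) / det(I−A) ≈
  [   1.7891     0.9228     0.6309]
  [   0.6780     2.0339     1.1864]
  [   0.9793     0.7156     1.7137]
x = (I − A)⁻¹ d = adj(I−A)·d / det(I−A), with det(I−A) = 0.2655:
  x_1 = (0.4750·170 + 0.2450·160 + 0.1675·170) / 0.2655 = 148.425 / 0.2655 ≈ 559.04
  x_2 = (0.1800·170 + 0.5400·160 + 0.3150·170) / 0.2655 = 170.55 / 0.2655 ≈ 642.37
  x_3 = (0.2600·170 + 0.1900·160 + 0.4550·170) / 0.2655 = 151.95 / 0.2655 ≈ 572.32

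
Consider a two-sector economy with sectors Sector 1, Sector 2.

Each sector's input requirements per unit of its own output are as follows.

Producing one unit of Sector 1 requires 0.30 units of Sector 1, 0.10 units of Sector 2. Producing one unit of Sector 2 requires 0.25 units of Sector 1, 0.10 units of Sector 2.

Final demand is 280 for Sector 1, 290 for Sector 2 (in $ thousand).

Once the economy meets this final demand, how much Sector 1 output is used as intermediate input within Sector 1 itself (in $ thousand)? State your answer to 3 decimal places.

z_11 = 160.909

I − A =
  [   0.70    -0.25]
  [  -0.10     0.90]
det(I−A) = (0.70)(0.90) − (-0.25)(-0.10) = 0.6050
adj(I−A) = [[0.90, 0.25], [0.10, 0.70]]
(I − A)⁻¹ = adj(I−A) / det(I−A) ≈
  [   1.4876     0.4132]
  [   0.1653     1.1570]
First solve x = (I − A)⁻¹ d = adj(I−A)·d / det(I−A); in particular x_1 = (0.90·280 + 0.25·290) / 0.6050 = 324.50 / 0.6050 ≈ 536.36364.
Intermediate flow from 1 to 1: z_11 = a_11 · x_1 = 0.30 × 324.50 / 0.6050 = 97.35 / 0.6050 ≈ 160.909.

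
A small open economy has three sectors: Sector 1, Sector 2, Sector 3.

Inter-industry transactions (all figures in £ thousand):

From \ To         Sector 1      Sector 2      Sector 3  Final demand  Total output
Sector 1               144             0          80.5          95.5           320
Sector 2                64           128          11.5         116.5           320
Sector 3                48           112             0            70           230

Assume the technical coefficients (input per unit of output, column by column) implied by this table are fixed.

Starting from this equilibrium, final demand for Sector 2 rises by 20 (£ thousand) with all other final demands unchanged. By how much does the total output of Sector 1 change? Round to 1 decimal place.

Technical coefficients a_ij = z_ij / X_j:
  a_11 = 144/320 = 0.45, a_21 = 64/320 = 0.20, a_31 = 48/320 = 0.15
  a_12 = 0/320 = 0.00, a_22 = 128/320 = 0.40, a_32 = 112/320 = 0.35
  a_13 = 80.5/230 = 0.35, a_23 = 11.5/230 = 0.05, a_33 = 0/230 = 0.00
I − A =
  [   0.55     0.00    -0.35]
  [  -0.20     0.60    -0.05]
  [  -0.15    -0.35     1.00]
Cofactors of I−A, C_ij = (−1)^(i+j)·(minor ij) (rows/columns in the sector order above):
  C_11 = (0.60)(1.00) − (-0.05)(-0.35) = 0.5825
  C_12 = −[(-0.20)(1.00) − (-0.05)(-0.15)] = 0.2075
  C_13 = (-0.20)(-0.35) − (0.60)(-0.15) = 0.1600
  C_21 = −[(0.00)(1.00) − (-0.35)(-0.35)] = 0.1225
  C_22 = (0.55)(1.00) − (-0.35)(-0.15) = 0.4975
  C_23 = −[(0.55)(-0.35) − (0.00)(-0.15)] = 0.1925
  C_31 = (0.00)(-0.05) − (-0.35)(0.60) = 0.2100
  C_32 = −[(0.55)(-0.05) − (-0.35)(-0.20)] = 0.0975
  C_33 = (0.55)(0.60) − (0.00)(-0.20) = 0.3300
det(I−A) = Σ_j (I−A)_1j·C_1j = (0.55)(0.5825) + (0.00)(0.2075) + (-0.35)(0.1600) = 0.264375
adj(I−A) = Cᵀ =
  [ 0.5825   0.1225   0.2100]
  [ 0.2075   0.4975   0.0975]
  [ 0.1600   0.1925   0.3300]
(I − A)⁻¹ = adj(I−A) / det(I−A) ≈
  [   2.2033     0.4634     0.7943]
  [   0.7849     1.8818     0.3688]
  [   0.6052     0.7281     1.2482]
Δx = (I − A)⁻¹ Δd with Δd having +20 in the Sector 2 component and 0 elsewhere.
So Δx_1 = L_12 · (+20), where L_12 = adj(I−A)_12 / det(I−A) = 0.1225 / 0.264375.
Δx_1 = 0.1225 × (+20) / 0.264375 = 2.45 / 0.264375 ≈ 9.3.

Δx_1 = 9.3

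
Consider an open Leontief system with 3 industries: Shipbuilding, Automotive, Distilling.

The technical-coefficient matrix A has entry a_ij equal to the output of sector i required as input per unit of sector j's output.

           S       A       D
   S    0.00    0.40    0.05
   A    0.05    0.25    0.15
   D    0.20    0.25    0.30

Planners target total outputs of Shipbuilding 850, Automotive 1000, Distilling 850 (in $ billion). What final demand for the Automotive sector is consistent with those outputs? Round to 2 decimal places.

I − A =
  [   1.00    -0.40    -0.05]
  [  -0.05     0.75    -0.15]
  [  -0.20    -0.25     0.70]
d = (I − A) x:
  d_S = (+1.00)·850 + (-0.40)·1000 + (-0.05)·850 = 407.50
  d_A = (-0.05)·850 + (+0.75)·1000 + (-0.15)·850 = 580.00
  d_D = (-0.20)·850 + (-0.25)·1000 + (+0.70)·850 = 175.00

d_A = 580.00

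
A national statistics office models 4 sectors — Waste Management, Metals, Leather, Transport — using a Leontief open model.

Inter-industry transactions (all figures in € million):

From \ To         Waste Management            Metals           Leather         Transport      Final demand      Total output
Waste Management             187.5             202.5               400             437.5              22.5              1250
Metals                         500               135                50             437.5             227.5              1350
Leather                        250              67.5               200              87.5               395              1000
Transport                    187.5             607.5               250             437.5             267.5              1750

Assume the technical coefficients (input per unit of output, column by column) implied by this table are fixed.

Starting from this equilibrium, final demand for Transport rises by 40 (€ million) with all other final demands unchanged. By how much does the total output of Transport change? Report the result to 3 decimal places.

Δx_T = 100.949

Technical coefficients a_ij = z_ij / X_j:
  a_WW = 187.5/1250 = 0.15, a_MW = 500/1250 = 0.40, a_LW = 250/1250 = 0.20, a_TW = 187.5/1250 = 0.15
  a_WM = 202.5/1350 = 0.15, a_MM = 135/1350 = 0.10, a_LM = 67.5/1350 = 0.05, a_TM = 607.5/1350 = 0.45
  a_WL = 400/1000 = 0.40, a_ML = 50/1000 = 0.05, a_LL = 200/1000 = 0.20, a_TL = 250/1000 = 0.25
  a_WT = 437.5/1750 = 0.25, a_MT = 437.5/1750 = 0.25, a_LT = 87.5/1750 = 0.05, a_TT = 437.5/1750 = 0.25
I − A =
  [   0.85    -0.15    -0.40    -0.25]
  [  -0.40     0.90    -0.05    -0.25]
  [  -0.20    -0.05     0.80    -0.05]
  [  -0.15    -0.45    -0.25     0.75]
Compute the cofactors C_ij = (−1)^(i+j)·(3×3 minor ij) of I−A; the adjugate is their transpose:
adj(I−A) = Cᵀ =
  [ 0.432625   0.205250   0.301875   0.232750]
  [ 0.285375   0.393875   0.243125   0.242625]
  [ 0.145125   0.095250   0.348750   0.103375]
  [ 0.306125   0.309125   0.322500   0.480375]
det(I−A) = Σ_j (I−A)_1j·C_1j = (0.85)(0.432625) + (-0.15)(0.285375) + (-0.40)(0.145125) + (-0.25)(0.306125) = 0.19034375
(I − A)⁻¹ = adj(I−A) / det(I−A) ≈
  [   2.2729     1.0783     1.5859     1.2228]
  [   1.4993     2.0693     1.2773     1.2747]
  [   0.7624     0.5004     1.8322     0.5431]
  [   1.6083     1.6240     1.6943     2.5237]
Δx = (I − A)⁻¹ Δd with Δd having +40 in the Transport component and 0 elsewhere.
So Δx_T = L_TT · (+40), where L_TT = adj(I−A)_TT / det(I−A) = 0.480375 / 0.19034375.
Δx_T = 0.480375 × (+40) / 0.19034375 = 19.215 / 0.19034375 ≈ 100.949.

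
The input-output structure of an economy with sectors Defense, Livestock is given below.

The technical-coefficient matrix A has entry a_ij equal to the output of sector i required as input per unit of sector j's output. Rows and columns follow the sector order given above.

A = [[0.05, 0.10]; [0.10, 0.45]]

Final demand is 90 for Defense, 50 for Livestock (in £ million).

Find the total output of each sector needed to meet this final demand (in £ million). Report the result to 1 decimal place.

I − A =
  [   0.95    -0.10]
  [  -0.10     0.55]
det(I−A) = (0.95)(0.55) − (-0.10)(-0.10) = 0.5125
adj(I−A) = [[0.55, 0.10], [0.10, 0.95]]
(I − A)⁻¹ = adj(I−A) / det(I−A) ≈
  [   1.0732     0.1951]
  [   0.1951     1.8537]
x = (I − A)⁻¹ d = adj(I−A)·d / det(I−A), with det(I−A) = 0.5125:
  x_1 = (0.55·90 + 0.10·50) / 0.5125 = 54.50 / 0.5125 ≈ 106.3
  x_2 = (0.10·90 + 0.95·50) / 0.5125 = 56.50 / 0.5125 ≈ 110.2

x_1 = 106.3, x_2 = 110.2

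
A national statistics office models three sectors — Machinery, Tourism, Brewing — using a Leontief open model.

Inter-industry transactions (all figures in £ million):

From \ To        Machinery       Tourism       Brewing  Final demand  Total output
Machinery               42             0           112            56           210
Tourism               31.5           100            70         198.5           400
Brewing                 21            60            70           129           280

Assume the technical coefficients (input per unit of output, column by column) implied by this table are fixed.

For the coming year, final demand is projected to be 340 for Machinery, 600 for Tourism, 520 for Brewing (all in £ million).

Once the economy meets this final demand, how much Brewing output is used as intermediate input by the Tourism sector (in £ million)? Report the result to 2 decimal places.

Technical coefficients a_ij = z_ij / X_j:
  a_11 = 42/210 = 0.20, a_21 = 31.5/210 = 0.15, a_31 = 21/210 = 0.10
  a_12 = 0/400 = 0.00, a_22 = 100/400 = 0.25, a_32 = 60/400 = 0.15
  a_13 = 112/280 = 0.40, a_23 = 70/280 = 0.25, a_33 = 70/280 = 0.25
I − A =
  [   0.80     0.00    -0.40]
  [  -0.15     0.75    -0.25]
  [  -0.10    -0.15     0.75]
Cofactors of I−A, C_ij = (−1)^(i+j)·(minor ij) (rows/columns in the sector order above):
  C_11 = (0.75)(0.75) − (-0.25)(-0.15) = 0.5250
  C_12 = −[(-0.15)(0.75) − (-0.25)(-0.10)] = 0.1375
  C_13 = (-0.15)(-0.15) − (0.75)(-0.10) = 0.0975
  C_21 = −[(0.00)(0.75) − (-0.40)(-0.15)] = 0.0600
  C_22 = (0.80)(0.75) − (-0.40)(-0.10) = 0.5600
  C_23 = −[(0.80)(-0.15) − (0.00)(-0.10)] = 0.1200
  C_31 = (0.00)(-0.25) − (-0.40)(0.75) = 0.3000
  C_32 = −[(0.80)(-0.25) − (-0.40)(-0.15)] = 0.2600
  C_33 = (0.80)(0.75) − (0.00)(-0.15) = 0.6000
det(I−A) = Σ_j (I−A)_1j·C_1j = (0.80)(0.5250) + (0.00)(0.1375) + (-0.40)(0.0975) = 0.3810
adj(I−A) = Cᵀ =
  [ 0.5250   0.0600   0.3000]
  [ 0.1375   0.5600   0.2600]
  [ 0.0975   0.1200   0.6000]
(I − A)⁻¹ = adj(I−A) / det(I−A) ≈
  [   1.3780     0.1575     0.7874]
  [   0.3609     1.4698     0.6824]
  [   0.2559     0.3150     1.5748]
First solve x = (I − A)⁻¹ d = adj(I−A)·d / det(I−A); in particular x_2 = (0.1375·340 + 0.5600·600 + 0.2600·520) / 0.3810 = 517.95 / 0.3810 ≈ 1359.4488.
Intermediate flow from 3 to 2: z_32 = a_32 · x_2 = 0.15 × 517.95 / 0.3810 = 77.6925 / 0.3810 ≈ 203.92.

z_32 = 203.92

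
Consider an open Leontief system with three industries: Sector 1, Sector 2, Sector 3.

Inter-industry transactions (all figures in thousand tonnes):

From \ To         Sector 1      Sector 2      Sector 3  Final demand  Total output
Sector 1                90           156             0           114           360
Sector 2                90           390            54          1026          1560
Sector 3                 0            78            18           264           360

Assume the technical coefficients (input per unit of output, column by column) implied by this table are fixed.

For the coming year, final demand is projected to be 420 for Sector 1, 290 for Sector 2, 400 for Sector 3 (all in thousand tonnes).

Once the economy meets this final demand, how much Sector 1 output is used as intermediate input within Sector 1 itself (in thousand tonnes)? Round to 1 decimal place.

z_11 = 163.2

Technical coefficients a_ij = z_ij / X_j:
  a_11 = 90/360 = 0.25, a_21 = 90/360 = 0.25, a_31 = 0/360 = 0.00
  a_12 = 156/1560 = 0.10, a_22 = 390/1560 = 0.25, a_32 = 78/1560 = 0.05
  a_13 = 0/360 = 0.00, a_23 = 54/360 = 0.15, a_33 = 18/360 = 0.05
I − A =
  [   0.75    -0.10     0.00]
  [  -0.25     0.75    -0.15]
  [   0.00    -0.05     0.95]
Cofactors of I−A, C_ij = (−1)^(i+j)·(minor ij) (rows/columns in the sector order above):
  C_11 = (0.75)(0.95) − (-0.15)(-0.05) = 0.7050
  C_12 = −[(-0.25)(0.95) − (-0.15)(0.00)] = 0.2375
  C_13 = (-0.25)(-0.05) − (0.75)(0.00) = 0.0125
  C_21 = −[(-0.10)(0.95) − (0.00)(-0.05)] = 0.0950
  C_22 = (0.75)(0.95) − (0.00)(0.00) = 0.7125
  C_23 = −[(0.75)(-0.05) − (-0.10)(0.00)] = 0.0375
  C_31 = (-0.10)(-0.15) − (0.00)(0.75) = 0.0150
  C_32 = −[(0.75)(-0.15) − (0.00)(-0.25)] = 0.1125
  C_33 = (0.75)(0.75) − (-0.10)(-0.25) = 0.5375
det(I−A) = Σ_j (I−A)_1j·C_1j = (0.75)(0.7050) + (-0.10)(0.2375) + (0.00)(0.0125) = 0.5050
adj(I−A) = Cᵀ =
  [ 0.7050   0.0950   0.0150]
  [ 0.2375   0.7125   0.1125]
  [ 0.0125   0.0375   0.5375]
(I − A)⁻¹ = adj(I−A) / det(I−A) ≈
  [   1.3960     0.1881     0.0297]
  [   0.4703     1.4109     0.2228]
  [   0.0248     0.0743     1.0644]
First solve x = (I − A)⁻¹ d = adj(I−A)·d / det(I−A); in particular x_1 = (0.7050·420 + 0.0950·290 + 0.0150·400) / 0.5050 = 329.65 / 0.5050 ≈ 652.772.
Intermediate flow from 1 to 1: z_11 = a_11 · x_1 = 0.25 × 329.65 / 0.5050 = 82.4125 / 0.5050 ≈ 163.2.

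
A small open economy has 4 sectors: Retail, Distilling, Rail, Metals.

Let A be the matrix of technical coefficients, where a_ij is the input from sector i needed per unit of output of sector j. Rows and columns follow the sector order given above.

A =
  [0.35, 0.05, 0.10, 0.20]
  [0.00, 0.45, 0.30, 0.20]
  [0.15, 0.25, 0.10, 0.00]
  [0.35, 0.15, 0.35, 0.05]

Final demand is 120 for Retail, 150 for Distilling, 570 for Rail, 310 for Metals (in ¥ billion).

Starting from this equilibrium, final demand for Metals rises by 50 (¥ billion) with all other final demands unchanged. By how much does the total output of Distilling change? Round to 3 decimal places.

I − A =
  [   0.65    -0.05    -0.10    -0.20]
  [   0.00     0.55    -0.30    -0.20]
  [  -0.15    -0.25     0.90     0.00]
  [  -0.35    -0.15    -0.35     0.95]
Compute the cofactors C_ij = (−1)^(i+j)·(3×3 minor ij) of I−A; the adjugate is their transpose:
adj(I−A) = Cᵀ =
  [ 0.354500   0.111000   0.114500   0.098000]
  [ 0.116250   0.468000   0.216750   0.123000]
  [ 0.091375   0.148500   0.278125   0.050500]
  [ 0.182625   0.169500   0.178875   0.262500]
det(I−A) = Σ_j (I−A)_1j·C_1j = (0.65)(0.354500) + (-0.05)(0.116250) + (-0.10)(0.091375) + (-0.20)(0.182625) = 0.17895
(I − A)⁻¹ = adj(I−A) / det(I−A) ≈
  [   1.9810     0.6203     0.6398     0.5476]
  [   0.6496     2.6153     1.2112     0.6873]
  [   0.5106     0.8298     1.5542     0.2822]
  [   1.0205     0.9472     0.9996     1.4669]
Δx = (I − A)⁻¹ Δd with Δd having +50 in the Metals component and 0 elsewhere.
So Δx_2 = L_24 · (+50), where L_24 = adj(I−A)_24 / det(I−A) = 0.123000 / 0.17895.
Δx_2 = 0.123000 × (+50) / 0.17895 = 6.15 / 0.17895 ≈ 34.367.

Δx_2 = 34.367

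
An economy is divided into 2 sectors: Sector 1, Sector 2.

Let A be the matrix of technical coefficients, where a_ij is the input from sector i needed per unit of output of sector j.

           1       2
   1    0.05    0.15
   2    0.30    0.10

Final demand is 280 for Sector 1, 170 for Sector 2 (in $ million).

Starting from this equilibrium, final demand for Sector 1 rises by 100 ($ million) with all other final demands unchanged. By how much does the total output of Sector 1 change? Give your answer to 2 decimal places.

Δx_1 = 111.11

I − A =
  [   0.95    -0.15]
  [  -0.30     0.90]
det(I−A) = (0.95)(0.90) − (-0.15)(-0.30) = 0.8100
adj(I−A) = [[0.90, 0.15], [0.30, 0.95]]
(I − A)⁻¹ = adj(I−A) / det(I−A) ≈
  [   1.1111     0.1852]
  [   0.3704     1.1728]
Δx = (I − A)⁻¹ Δd with Δd having +100 in the Sector 1 component and 0 elsewhere.
So Δx_1 = L_11 · (+100), where L_11 = adj(I−A)_11 / det(I−A) = 0.90 / 0.8100.
Δx_1 = 0.90 × (+100) / 0.8100 = 90.00 / 0.8100 ≈ 111.11.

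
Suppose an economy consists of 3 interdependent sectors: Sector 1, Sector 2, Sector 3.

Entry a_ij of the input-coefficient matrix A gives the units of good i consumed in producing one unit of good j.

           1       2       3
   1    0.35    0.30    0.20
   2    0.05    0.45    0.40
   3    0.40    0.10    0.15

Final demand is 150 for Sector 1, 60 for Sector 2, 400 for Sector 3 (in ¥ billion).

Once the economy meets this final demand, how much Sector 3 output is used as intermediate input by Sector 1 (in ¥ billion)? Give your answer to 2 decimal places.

z_31 = 401.16

I − A =
  [   0.65    -0.30    -0.20]
  [  -0.05     0.55    -0.40]
  [  -0.40    -0.10     0.85]
Cofactors of I−A, C_ij = (−1)^(i+j)·(minor ij) (rows/columns in the sector order above):
  C_11 = (0.55)(0.85) − (-0.40)(-0.10) = 0.4275
  C_12 = −[(-0.05)(0.85) − (-0.40)(-0.40)] = 0.2025
  C_13 = (-0.05)(-0.10) − (0.55)(-0.40) = 0.2250
  C_21 = −[(-0.30)(0.85) − (-0.20)(-0.10)] = 0.2750
  C_22 = (0.65)(0.85) − (-0.20)(-0.40) = 0.4725
  C_23 = −[(0.65)(-0.10) − (-0.30)(-0.40)] = 0.1850
  C_31 = (-0.30)(-0.40) − (-0.20)(0.55) = 0.2300
  C_32 = −[(0.65)(-0.40) − (-0.20)(-0.05)] = 0.2700
  C_33 = (0.65)(0.55) − (-0.30)(-0.05) = 0.3425
det(I−A) = Σ_j (I−A)_1j·C_1j = (0.65)(0.4275) + (-0.30)(0.2025) + (-0.20)(0.2250) = 0.172125
adj(I−A) = Cᵀ =
  [ 0.4275   0.2750   0.2300]
  [ 0.2025   0.4725   0.2700]
  [ 0.2250   0.1850   0.3425]
(I − A)⁻¹ = adj(I−A) / det(I−A) ≈
  [   2.4837     1.5977     1.3362]
  [   1.1765     2.7451     1.5686]
  [   1.3072     1.0748     1.9898]
First solve x = (I − A)⁻¹ d = adj(I−A)·d / det(I−A); in particular x_1 = (0.4275·150 + 0.2750·60 + 0.2300·400) / 0.172125 = 172.625 / 0.172125 ≈ 1002.9049.
Intermediate flow from 3 to 1: z_31 = a_31 · x_1 = 0.40 × 172.625 / 0.172125 = 69.05 / 0.172125 ≈ 401.16.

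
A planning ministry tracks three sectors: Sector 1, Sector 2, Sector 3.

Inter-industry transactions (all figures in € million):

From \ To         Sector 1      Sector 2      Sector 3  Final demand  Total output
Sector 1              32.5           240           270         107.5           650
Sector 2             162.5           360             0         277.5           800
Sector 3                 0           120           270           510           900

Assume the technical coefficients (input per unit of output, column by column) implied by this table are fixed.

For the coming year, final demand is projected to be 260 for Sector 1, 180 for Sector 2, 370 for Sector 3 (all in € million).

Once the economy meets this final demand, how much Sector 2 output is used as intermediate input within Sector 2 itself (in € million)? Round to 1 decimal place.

Technical coefficients a_ij = z_ij / X_j:
  a_11 = 32.5/650 = 0.05, a_21 = 162.5/650 = 0.25, a_31 = 0/650 = 0.00
  a_12 = 240/800 = 0.30, a_22 = 360/800 = 0.45, a_32 = 120/800 = 0.15
  a_13 = 270/900 = 0.30, a_23 = 0/900 = 0.00, a_33 = 270/900 = 0.30
I − A =
  [   0.95    -0.30    -0.30]
  [  -0.25     0.55     0.00]
  [   0.00    -0.15     0.70]
Cofactors of I−A, C_ij = (−1)^(i+j)·(minor ij) (rows/columns in the sector order above):
  C_11 = (0.55)(0.70) − (0.00)(-0.15) = 0.3850
  C_12 = −[(-0.25)(0.70) − (0.00)(0.00)] = 0.1750
  C_13 = (-0.25)(-0.15) − (0.55)(0.00) = 0.0375
  C_21 = −[(-0.30)(0.70) − (-0.30)(-0.15)] = 0.2550
  C_22 = (0.95)(0.70) − (-0.30)(0.00) = 0.6650
  C_23 = −[(0.95)(-0.15) − (-0.30)(0.00)] = 0.1425
  C_31 = (-0.30)(0.00) − (-0.30)(0.55) = 0.1650
  C_32 = −[(0.95)(0.00) − (-0.30)(-0.25)] = 0.0750
  C_33 = (0.95)(0.55) − (-0.30)(-0.25) = 0.4475
det(I−A) = Σ_j (I−A)_1j·C_1j = (0.95)(0.3850) + (-0.30)(0.1750) + (-0.30)(0.0375) = 0.3020
adj(I−A) = Cᵀ =
  [ 0.3850   0.2550   0.1650]
  [ 0.1750   0.6650   0.0750]
  [ 0.0375   0.1425   0.4475]
(I − A)⁻¹ = adj(I−A) / det(I−A) ≈
  [   1.2748     0.8444     0.5464]
  [   0.5795     2.2020     0.2483]
  [   0.1242     0.4719     1.4818]
First solve x = (I − A)⁻¹ d = adj(I−A)·d / det(I−A); in particular x_2 = (0.1750·260 + 0.6650·180 + 0.0750·370) / 0.3020 = 192.95 / 0.3020 ≈ 638.907.
Intermediate flow from 2 to 2: z_22 = a_22 · x_2 = 0.45 × 192.95 / 0.3020 = 86.8275 / 0.3020 ≈ 287.5.

z_22 = 287.5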